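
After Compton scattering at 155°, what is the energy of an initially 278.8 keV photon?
136.6615 keV

First convert energy to wavelength:
λ = hc/E, with hc ≈ 1239.842 keV·pm (i.e. 1239.842 eV·nm)

For E = 278.8 keV = 278800 eV:
λ = 1239.842 keV·pm / 278.8 keV
λ = 4.4471 pm

Calculate the Compton shift:
Δλ = λ_C(1 - cos(155°)) = 2.4263 × 1.9063
Δλ = 4.6253 pm

Final wavelength:
λ' = 4.4471 + 4.6253 = 9.0724 pm

Final energy:
E' = hc/λ' = 1239.842 / 9.0724 = 136.6615 keV

(Intermediate values are shown rounded; full precision is carried through to the final answer.)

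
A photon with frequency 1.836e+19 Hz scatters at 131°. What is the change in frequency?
3.626e+18 Hz (decrease)

Convert frequency to wavelength (c = 299792458 m/s):
λ₀ = c/f₀ = 299792458/1.836e+19 = 1.6328565e-11 m = 16.3286 pm

Calculate Compton shift:
Δλ = λ_C(1 - cos(131°)) = 4.0181 pm

Final wavelength:
λ' = λ₀ + Δλ = 16.3286 + 4.0181 = 20.3467 pm

Final frequency:
f' = c/λ' = 299792458/2.0346678e-11 = 1.4734221e+19 Hz

Frequency shift (decrease):
Δf = f₀ - f' = 1.836e+19 - 1.4734221e+19 = 3.626e+18 Hz

(Intermediate values are shown rounded; full precision is carried through to the final answer.)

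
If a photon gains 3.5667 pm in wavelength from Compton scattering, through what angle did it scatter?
118.03°

From the Compton formula Δλ = λ_C(1 - cos θ), we can solve for θ:

cos θ = 1 - Δλ/λ_C

Given:
- Δλ = 3.5667 pm
- λ_C = h/(m_e·c) ≈ 2.42631024 pm

cos θ = 1 - 3.5667/2.42631024
cos θ = 1 - 1.470010
cos θ = -0.470010

θ = arccos(-0.470010)
θ = 118.03°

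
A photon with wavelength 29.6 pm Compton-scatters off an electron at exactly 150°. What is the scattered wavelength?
34.1276 pm

Using the Compton formula: λ' = λ + λ_C(1 − cos θ)

For θ = 150°, cos θ = -√3/2 (exact) ≈ -0.8660, so:
1 − cos 150° = 1 − (-√3/2) ≈ 1.8660

Δλ = λ_C × 1.8660 = 2.4263 × 1.8660 = 4.5276 pm

λ' = 29.6 + 4.5276 = 34.1276 pm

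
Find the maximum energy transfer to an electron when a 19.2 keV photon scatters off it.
1.3420 keV

Maximum energy transfer occurs at θ = 180° (backscattering).

Initial photon: E₀ = 19.2 keV → λ₀ = 64.5751 pm

Maximum Compton shift (at 180°):
Δλ_max = 2λ_C = 2 × 2.4263 = 4.8526 pm

Final wavelength:
λ' = 64.5751 + 4.8526 = 69.4277 pm

Minimum photon energy (maximum energy to electron):
E'_min = hc/λ' = 17.8580 keV

Maximum electron kinetic energy:
K_max = E₀ - E'_min = 19.2000 - 17.8580 = 1.3420 keV

(Intermediate values are shown rounded; full precision is carried through to the final answer.)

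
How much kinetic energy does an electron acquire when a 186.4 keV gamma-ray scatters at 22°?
4.8230 keV

By energy conservation: K_e = E_initial - E_final

First find the scattered photon energy:
Initial wavelength: λ = hc/E = 6.6515 pm
Compton shift: Δλ = λ_C(1 - cos(22°)) = 0.1767 pm
Final wavelength: λ' = 6.6515 + 0.1767 = 6.8282 pm
Final photon energy: E' = hc/λ' = 181.5770 keV

Electron kinetic energy:
K_e = E - E' = 186.4000 - 181.5770 = 4.8230 keV

(Intermediate values are shown rounded; full precision is carried through to the final answer.)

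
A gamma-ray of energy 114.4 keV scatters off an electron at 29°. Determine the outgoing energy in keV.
111.2765 keV

First convert energy to wavelength:
λ = hc/E, with hc ≈ 1239.842 keV·pm (i.e. 1239.842 eV·nm)

For E = 114.4 keV = 114400 eV:
λ = 1239.842 keV·pm / 114.4 keV
λ = 10.8378 pm

Calculate the Compton shift:
Δλ = λ_C(1 - cos(29°)) = 2.4263 × 0.1254
Δλ = 0.3042 pm

Final wavelength:
λ' = 10.8378 + 0.3042 = 11.1420 pm

Final energy:
E' = hc/λ' = 1239.842 / 11.1420 = 111.2765 keV

(Intermediate values are shown rounded; full precision is carried through to the final answer.)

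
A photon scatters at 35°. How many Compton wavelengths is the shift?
0.1808 λ_C

The Compton shift formula is:
Δλ = λ_C(1 - cos θ)

Dividing both sides by λ_C:
Δλ/λ_C = 1 - cos θ

For θ = 35°:
Δλ/λ_C = 1 - cos(35°)
Δλ/λ_C = 1 - 0.8192
Δλ/λ_C = 0.1808

This means the shift is 0.1808 × λ_C = 0.4388 pm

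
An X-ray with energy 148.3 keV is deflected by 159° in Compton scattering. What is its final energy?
94.9937 keV

First convert energy to wavelength:
λ = hc/E, with hc ≈ 1239.842 keV·pm (i.e. 1239.842 eV·nm)

For E = 148.3 keV = 148300 eV:
λ = 1239.842 keV·pm / 148.3 keV
λ = 8.3604 pm

Calculate the Compton shift:
Δλ = λ_C(1 - cos(159°)) = 2.4263 × 1.9336
Δλ = 4.6915 pm

Final wavelength:
λ' = 8.3604 + 4.6915 = 13.0518 pm

Final energy:
E' = hc/λ' = 1239.842 / 13.0518 = 94.9937 keV

(Intermediate values are shown rounded; full precision is carried through to the final answer.)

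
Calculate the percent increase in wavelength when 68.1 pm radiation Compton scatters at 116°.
5.1247%

Calculate the Compton shift:
Δλ = λ_C(1 - cos(116°))
Δλ = 2.4263 × (1 - cos(116°))
Δλ = 2.4263 × 1.4384
Δλ = 3.4899 pm

Percentage change:
(Δλ/λ₀) × 100 = (3.4899/68.1) × 100
= 5.1247%

(Intermediate values are shown rounded; full precision is carried through to the final answer.)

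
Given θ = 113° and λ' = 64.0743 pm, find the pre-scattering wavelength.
60.7000 pm

From λ' = λ + Δλ, we have λ = λ' - Δλ

First calculate the Compton shift:
Δλ = λ_C(1 - cos θ)
Δλ = 2.4263 × (1 - cos(113°))
Δλ = 2.4263 × 1.3907
Δλ = 3.3743 pm

Initial wavelength:
λ = λ' - Δλ
λ = 64.0743 - 3.3743
λ = 60.7000 pm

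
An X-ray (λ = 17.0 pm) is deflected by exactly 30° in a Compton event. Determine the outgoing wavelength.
17.3251 pm

Using the Compton formula: λ' = λ + λ_C(1 − cos θ)

For θ = 30°, cos θ = √3/2 (exact) ≈ 0.8660, so:
1 − cos 30° = 1 − (√3/2) ≈ 0.1340

Δλ = λ_C × 0.1340 = 2.4263 × 0.1340 = 0.3251 pm

λ' = 17.0 + 0.3251 = 17.3251 pm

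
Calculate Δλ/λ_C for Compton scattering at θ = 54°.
0.4122 λ_C

The Compton shift formula is:
Δλ = λ_C(1 - cos θ)

Dividing both sides by λ_C:
Δλ/λ_C = 1 - cos θ

For θ = 54°:
Δλ/λ_C = 1 - cos(54°)
Δλ/λ_C = 1 - 0.5878
Δλ/λ_C = 0.4122

This means the shift is 0.4122 × λ_C = 1.0002 pm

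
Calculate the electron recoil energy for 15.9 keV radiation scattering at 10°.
0.0075 keV

By energy conservation: K_e = E_initial - E_final

First find the scattered photon energy:
Initial wavelength: λ = hc/E = 77.9775 pm
Compton shift: Δλ = λ_C(1 - cos(10°)) = 0.0369 pm
Final wavelength: λ' = 77.9775 + 0.0369 = 78.0143 pm
Final photon energy: E' = hc/λ' = 15.8925 keV

Electron kinetic energy:
K_e = E - E' = 15.9000 - 15.8925 = 0.0075 keV

(Intermediate values are shown rounded; full precision is carried through to the final answer.)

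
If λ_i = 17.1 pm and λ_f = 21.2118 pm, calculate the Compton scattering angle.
134.00°

First find the wavelength shift:
Δλ = λ' - λ = 21.2118 - 17.1 = 4.1118 pm

Using Δλ = λ_C(1 - cos θ), with λ_C = h/(m_e·c) ≈ 2.42631024 pm:
cos θ = 1 - Δλ/λ_C
cos θ = 1 - 4.1118/2.42631024
cos θ = -0.694672

θ = arccos(-0.694672)
θ = 134.00°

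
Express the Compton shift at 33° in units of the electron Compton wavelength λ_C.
0.1613 λ_C

The Compton shift formula is:
Δλ = λ_C(1 - cos θ)

Dividing both sides by λ_C:
Δλ/λ_C = 1 - cos θ

For θ = 33°:
Δλ/λ_C = 1 - cos(33°)
Δλ/λ_C = 1 - 0.8387
Δλ/λ_C = 0.1613

This means the shift is 0.1613 × λ_C = 0.3914 pm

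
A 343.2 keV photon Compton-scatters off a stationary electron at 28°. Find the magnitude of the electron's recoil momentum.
8.6489e-23 kg·m/s

The electron is initially at rest, so by conservation of momentum:
p⃗_e = p⃗₀ − p⃗'  (incident photon momentum minus scattered photon momentum)

Photon momentum magnitudes (p = h/λ = E/c):
λ₀ = hc/E₀ = 3.6126 pm → p₀ = h/λ₀ = 1.8342e-22 kg·m/s
Δλ = λ_C(1 − cos 28°) = 0.2840 pm
λ' = 3.8966 pm → p' = h/λ' = 1.7005e-22 kg·m/s

The scattered photon makes angle θ = 28° with the incident direction, so by the law of cosines:
|p⃗_e|² = p₀² + p'² − 2p₀p'cos θ
|p⃗_e|² = (1.8342e-22)² + (1.7005e-22)² − 2·1.8342e-22·1.7005e-22·cos(28°)
|p⃗_e| = 8.6489e-23 kg·m/s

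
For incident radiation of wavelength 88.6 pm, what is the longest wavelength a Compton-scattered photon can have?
93.4526 pm (at θ = 180°)

The Compton shift is Δλ = λ_C(1 − cos θ).

Since cos θ ranges from −1 to 1, the factor (1 − cos θ) ranges from 0 to 2; the maximum shift occurs at θ = 180° (backscattering):
Δλ_max = 2λ_C = 2 × 2.4263 pm = 4.8526 pm

Maximum scattered wavelength:
λ'_max = λ₀ + Δλ_max = 88.6 + 4.8526 = 93.4526 pm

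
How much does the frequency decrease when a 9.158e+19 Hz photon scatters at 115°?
4.700e+19 Hz (decrease)

Convert frequency to wavelength (c = 299792458 m/s):
λ₀ = c/f₀ = 299792458/9.158e+19 = 3.2735582e-12 m = 3.2736 pm

Calculate Compton shift:
Δλ = λ_C(1 - cos(115°)) = 3.4517 pm

Final wavelength:
λ' = λ₀ + Δλ = 3.2736 + 3.4517 = 6.7253 pm

Final frequency:
f' = c/λ' = 299792458/6.7252714e-12 = 4.4577005e+19 Hz

Frequency shift (decrease):
Δf = f₀ - f' = 9.158e+19 - 4.4577005e+19 = 4.700e+19 Hz

(Intermediate values are shown rounded; full precision is carried through to the final answer.)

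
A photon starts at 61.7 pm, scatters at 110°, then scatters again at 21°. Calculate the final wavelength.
65.1173 pm

Apply Compton shift twice:

First scattering at θ₁ = 110°:
Δλ₁ = λ_C(1 - cos(110°))
Δλ₁ = 2.4263 × 1.3420
Δλ₁ = 3.2562 pm

After first scattering:
λ₁ = 61.7 + 3.2562 = 64.9562 pm

Second scattering at θ₂ = 21°:
Δλ₂ = λ_C(1 - cos(21°))
Δλ₂ = 2.4263 × 0.0664
Δλ₂ = 0.1612 pm

Final wavelength:
λ₂ = 64.9562 + 0.1612 = 65.1173 pm

Total shift: Δλ_total = 3.2562 + 0.1612 = 3.4173 pm

(Intermediate values are shown rounded; full precision is carried through to the final answer.)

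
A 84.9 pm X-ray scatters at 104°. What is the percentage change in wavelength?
3.5492%

Calculate the Compton shift:
Δλ = λ_C(1 - cos(104°))
Δλ = 2.4263 × (1 - cos(104°))
Δλ = 2.4263 × 1.2419
Δλ = 3.0133 pm

Percentage change:
(Δλ/λ₀) × 100 = (3.0133/84.9) × 100
= 3.5492%

(Intermediate values are shown rounded; full precision is carried through to the final answer.)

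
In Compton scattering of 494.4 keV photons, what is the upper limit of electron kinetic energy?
325.9522 keV

Maximum energy transfer occurs at θ = 180° (backscattering).

Initial photon: E₀ = 494.4 keV → λ₀ = 2.5078 pm

Maximum Compton shift (at 180°):
Δλ_max = 2λ_C = 2 × 2.4263 = 4.8526 pm

Final wavelength:
λ' = 2.5078 + 4.8526 = 7.3604 pm

Minimum photon energy (maximum energy to electron):
E'_min = hc/λ' = 168.4478 keV

Maximum electron kinetic energy:
K_max = E₀ - E'_min = 494.4000 - 168.4478 = 325.9522 keV

(Intermediate values are shown rounded; full precision is carried through to the final answer.)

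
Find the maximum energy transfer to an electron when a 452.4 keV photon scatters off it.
289.1170 keV

Maximum energy transfer occurs at θ = 180° (backscattering).

Initial photon: E₀ = 452.4 keV → λ₀ = 2.7406 pm

Maximum Compton shift (at 180°):
Δλ_max = 2λ_C = 2 × 2.4263 = 4.8526 pm

Final wavelength:
λ' = 2.7406 + 4.8526 = 7.5932 pm

Minimum photon energy (maximum energy to electron):
E'_min = hc/λ' = 163.2830 keV

Maximum electron kinetic energy:
K_max = E₀ - E'_min = 452.4000 - 163.2830 = 289.1170 keV

(Intermediate values are shown rounded; full precision is carried through to the final answer.)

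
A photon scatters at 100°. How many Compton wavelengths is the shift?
1.1736 λ_C

The Compton shift formula is:
Δλ = λ_C(1 - cos θ)

Dividing both sides by λ_C:
Δλ/λ_C = 1 - cos θ

For θ = 100°:
Δλ/λ_C = 1 - cos(100°)
Δλ/λ_C = 1 - -0.1736
Δλ/λ_C = 1.1736

This means the shift is 1.1736 × λ_C = 2.8476 pm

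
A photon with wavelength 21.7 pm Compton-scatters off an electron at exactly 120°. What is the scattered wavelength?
25.3395 pm

Using the Compton formula: λ' = λ + λ_C(1 − cos θ)

For θ = 120°, cos θ = -1/2 (exact) = -0.5000, so:
1 − cos 120° = 1 − (-1/2) = 1.5000

Δλ = λ_C × 1.5000 = 2.4263 × 1.5000 = 3.6395 pm

λ' = 21.7 + 3.6395 = 25.3395 pm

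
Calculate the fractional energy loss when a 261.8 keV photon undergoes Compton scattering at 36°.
0.0891 (or 8.91%)

Calculate initial and final photon energies:

Initial: E₀ = 261.8 keV → λ₀ = 4.7358 pm
Compton shift: Δλ = 0.4634 pm
Final wavelength: λ' = 5.1992 pm
Final energy: E' = 238.4669 keV

Fractional energy loss:
(E₀ - E')/E₀ = (261.8000 - 238.4669)/261.8000
= 23.3331/261.8000
= 0.0891
= 8.91%

(Intermediate values are shown rounded; full precision is carried through to the final answer.)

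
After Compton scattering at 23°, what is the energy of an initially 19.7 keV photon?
19.6398 keV

First convert energy to wavelength:
λ = hc/E, with hc ≈ 1239.842 keV·pm (i.e. 1239.842 eV·nm)

For E = 19.7 keV = 19700 eV:
λ = 1239.842 keV·pm / 19.7 keV
λ = 62.9361 pm

Calculate the Compton shift:
Δλ = λ_C(1 - cos(23°)) = 2.4263 × 0.0795
Δλ = 0.1929 pm

Final wavelength:
λ' = 62.9361 + 0.1929 = 63.1290 pm

Final energy:
E' = hc/λ' = 1239.842 / 63.1290 = 19.6398 keV

(Intermediate values are shown rounded; full precision is carried through to the final answer.)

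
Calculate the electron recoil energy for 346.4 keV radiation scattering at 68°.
103.1325 keV

By energy conservation: K_e = E_initial - E_final

First find the scattered photon energy:
Initial wavelength: λ = hc/E = 3.5792 pm
Compton shift: Δλ = λ_C(1 - cos(68°)) = 1.5174 pm
Final wavelength: λ' = 3.5792 + 1.5174 = 5.0966 pm
Final photon energy: E' = hc/λ' = 243.2675 keV

Electron kinetic energy:
K_e = E - E' = 346.4000 - 243.2675 = 103.1325 keV

(Intermediate values are shown rounded; full precision is carried through to the final answer.)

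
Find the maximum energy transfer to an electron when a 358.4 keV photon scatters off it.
209.2371 keV

Maximum energy transfer occurs at θ = 180° (backscattering).

Initial photon: E₀ = 358.4 keV → λ₀ = 3.4594 pm

Maximum Compton shift (at 180°):
Δλ_max = 2λ_C = 2 × 2.4263 = 4.8526 pm

Final wavelength:
λ' = 3.4594 + 4.8526 = 8.3120 pm

Minimum photon energy (maximum energy to electron):
E'_min = hc/λ' = 149.1629 keV

Maximum electron kinetic energy:
K_max = E₀ - E'_min = 358.4000 - 149.1629 = 209.2371 keV

(Intermediate values are shown rounded; full precision is carried through to the final answer.)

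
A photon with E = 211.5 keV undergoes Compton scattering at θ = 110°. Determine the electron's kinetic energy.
75.5270 keV

By energy conservation: K_e = E_initial - E_final

First find the scattered photon energy:
Initial wavelength: λ = hc/E = 5.8621 pm
Compton shift: Δλ = λ_C(1 - cos(110°)) = 3.2562 pm
Final wavelength: λ' = 5.8621 + 3.2562 = 9.1183 pm
Final photon energy: E' = hc/λ' = 135.9730 keV

Electron kinetic energy:
K_e = E - E' = 211.5000 - 135.9730 = 75.5270 keV

(Intermediate values are shown rounded; full precision is carried through to the final answer.)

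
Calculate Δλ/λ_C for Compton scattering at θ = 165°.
1.9659 λ_C

The Compton shift formula is:
Δλ = λ_C(1 - cos θ)

Dividing both sides by λ_C:
Δλ/λ_C = 1 - cos θ

For θ = 165°:
Δλ/λ_C = 1 - cos(165°)
Δλ/λ_C = 1 - -0.9659
Δλ/λ_C = 1.9659

This means the shift is 1.9659 × λ_C = 4.7699 pm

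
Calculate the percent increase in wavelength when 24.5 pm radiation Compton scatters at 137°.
17.1461%

Calculate the Compton shift:
Δλ = λ_C(1 - cos(137°))
Δλ = 2.4263 × (1 - cos(137°))
Δλ = 2.4263 × 1.7314
Δλ = 4.2008 pm

Percentage change:
(Δλ/λ₀) × 100 = (4.2008/24.5) × 100
= 17.1461%

(Intermediate values are shown rounded; full precision is carried through to the final answer.)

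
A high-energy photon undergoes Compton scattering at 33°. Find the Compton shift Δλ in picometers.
0.3914 pm

Using the Compton scattering formula:
Δλ = λ_C(1 - cos θ)

where λ_C = h/(m_e·c) ≈ 2.4263 pm is the Compton wavelength of an electron.

For θ = 33°:
cos(33°) = 0.8387
1 - cos(33°) = 0.1613

Δλ = 2.4263 × 0.1613
Δλ = 0.3914 pm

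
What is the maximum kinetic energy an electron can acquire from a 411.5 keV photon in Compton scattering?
253.8716 keV

Maximum energy transfer occurs at θ = 180° (backscattering).

Initial photon: E₀ = 411.5 keV → λ₀ = 3.0130 pm

Maximum Compton shift (at 180°):
Δλ_max = 2λ_C = 2 × 2.4263 = 4.8526 pm

Final wavelength:
λ' = 3.0130 + 4.8526 = 7.8656 pm

Minimum photon energy (maximum energy to electron):
E'_min = hc/λ' = 157.6284 keV

Maximum electron kinetic energy:
K_max = E₀ - E'_min = 411.5000 - 157.6284 = 253.8716 keV

(Intermediate values are shown rounded; full precision is carried through to the final answer.)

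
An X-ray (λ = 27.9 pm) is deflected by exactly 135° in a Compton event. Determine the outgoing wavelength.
32.0420 pm

Using the Compton formula: λ' = λ + λ_C(1 − cos θ)

For θ = 135°, cos θ = -√2/2 (exact) ≈ -0.7071, so:
1 − cos 135° = 1 − (-√2/2) ≈ 1.7071

Δλ = λ_C × 1.7071 = 2.4263 × 1.7071 = 4.1420 pm

λ' = 27.9 + 4.1420 = 32.0420 pm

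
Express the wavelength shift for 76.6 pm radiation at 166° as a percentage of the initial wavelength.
6.2409%

Calculate the Compton shift:
Δλ = λ_C(1 - cos(166°))
Δλ = 2.4263 × (1 - cos(166°))
Δλ = 2.4263 × 1.9703
Δλ = 4.7805 pm

Percentage change:
(Δλ/λ₀) × 100 = (4.7805/76.6) × 100
= 6.2409%

(Intermediate values are shown rounded; full precision is carried through to the final answer.)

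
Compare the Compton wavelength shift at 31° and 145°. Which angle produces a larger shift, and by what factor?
145° produces the larger shift by a factor of 12.736

Calculate both shifts using Δλ = λ_C(1 - cos θ):

For θ₁ = 31°:
Δλ₁ = 2.4263 × (1 - cos(31°))
Δλ₁ = 2.4263 × 0.1428
Δλ₁ = 0.3466 pm

For θ₂ = 145°:
Δλ₂ = 2.4263 × (1 - cos(145°))
Δλ₂ = 2.4263 × 1.8192
Δλ₂ = 4.4138 pm

The 145° angle produces the larger shift.
Ratio: 4.4138/0.3466 = 12.736

(Intermediate values are shown rounded; full precision is carried through to the final answer.)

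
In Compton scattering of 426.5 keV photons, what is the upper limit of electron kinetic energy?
266.7190 keV

Maximum energy transfer occurs at θ = 180° (backscattering).

Initial photon: E₀ = 426.5 keV → λ₀ = 2.9070 pm

Maximum Compton shift (at 180°):
Δλ_max = 2λ_C = 2 × 2.4263 = 4.8526 pm

Final wavelength:
λ' = 2.9070 + 4.8526 = 7.7596 pm

Minimum photon energy (maximum energy to electron):
E'_min = hc/λ' = 159.7810 keV

Maximum electron kinetic energy:
K_max = E₀ - E'_min = 426.5000 - 159.7810 = 266.7190 keV

(Intermediate values are shown rounded; full precision is carried through to the final answer.)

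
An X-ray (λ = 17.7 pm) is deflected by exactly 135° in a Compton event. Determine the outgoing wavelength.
21.8420 pm

Using the Compton formula: λ' = λ + λ_C(1 − cos θ)

For θ = 135°, cos θ = -√2/2 (exact) ≈ -0.7071, so:
1 − cos 135° = 1 − (-√2/2) ≈ 1.7071

Δλ = λ_C × 1.7071 = 2.4263 × 1.7071 = 4.1420 pm

λ' = 17.7 + 4.1420 = 21.8420 pm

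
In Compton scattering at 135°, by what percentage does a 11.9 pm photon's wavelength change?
34.8065%

Calculate the Compton shift:
Δλ = λ_C(1 - cos(135°))
Δλ = 2.4263 × (1 - cos(135°))
Δλ = 2.4263 × 1.7071
Δλ = 4.1420 pm

Percentage change:
(Δλ/λ₀) × 100 = (4.1420/11.9) × 100
= 34.8065%

(Intermediate values are shown rounded; full precision is carried through to the final answer.)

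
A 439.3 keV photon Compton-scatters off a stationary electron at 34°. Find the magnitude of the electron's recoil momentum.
1.3167e-22 kg·m/s

The electron is initially at rest, so by conservation of momentum:
p⃗_e = p⃗₀ − p⃗'  (incident photon momentum minus scattered photon momentum)

Photon momentum magnitudes (p = h/λ = E/c):
λ₀ = hc/E₀ = 2.8223 pm → p₀ = h/λ₀ = 2.3477e-22 kg·m/s
Δλ = λ_C(1 − cos 34°) = 0.4148 pm
λ' = 3.2371 pm → p' = h/λ' = 2.0469e-22 kg·m/s

The scattered photon makes angle θ = 34° with the incident direction, so by the law of cosines:
|p⃗_e|² = p₀² + p'² − 2p₀p'cos θ
|p⃗_e|² = (2.3477e-22)² + (2.0469e-22)² − 2·2.3477e-22·2.0469e-22·cos(34°)
|p⃗_e| = 1.3167e-22 kg·m/s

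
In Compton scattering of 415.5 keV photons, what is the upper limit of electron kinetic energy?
257.2882 keV

Maximum energy transfer occurs at θ = 180° (backscattering).

Initial photon: E₀ = 415.5 keV → λ₀ = 2.9840 pm

Maximum Compton shift (at 180°):
Δλ_max = 2λ_C = 2 × 2.4263 = 4.8526 pm

Final wavelength:
λ' = 2.9840 + 4.8526 = 7.8366 pm

Minimum photon energy (maximum energy to electron):
E'_min = hc/λ' = 158.2118 keV

Maximum electron kinetic energy:
K_max = E₀ - E'_min = 415.5000 - 158.2118 = 257.2882 keV

(Intermediate values are shown rounded; full precision is carried through to the final answer.)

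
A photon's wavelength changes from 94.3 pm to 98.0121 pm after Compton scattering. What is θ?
122.00°

First find the wavelength shift:
Δλ = λ' - λ = 98.0121 - 94.3 = 3.7121 pm

Using Δλ = λ_C(1 - cos θ), with λ_C = h/(m_e·c) ≈ 2.42631024 pm:
cos θ = 1 - Δλ/λ_C
cos θ = 1 - 3.7121/2.42631024
cos θ = -0.529936

θ = arccos(-0.529936)
θ = 122.00°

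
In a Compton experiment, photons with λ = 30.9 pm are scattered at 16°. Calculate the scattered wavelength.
30.9940 pm

Using the Compton scattering formula:
λ' = λ + Δλ = λ + λ_C(1 - cos θ)

Given:
- Initial wavelength λ = 30.9 pm
- Scattering angle θ = 16°
- Compton wavelength λ_C ≈ 2.4263 pm

Calculate the shift:
Δλ = 2.4263 × (1 - cos(16°))
Δλ = 2.4263 × 0.0387
Δλ = 0.0940 pm

Final wavelength:
λ' = 30.9 + 0.0940 = 30.9940 pm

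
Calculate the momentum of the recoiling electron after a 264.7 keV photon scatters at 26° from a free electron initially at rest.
6.2438e-23 kg·m/s

The electron is initially at rest, so by conservation of momentum:
p⃗_e = p⃗₀ − p⃗'  (incident photon momentum minus scattered photon momentum)

Photon momentum magnitudes (p = h/λ = E/c):
λ₀ = hc/E₀ = 4.6840 pm → p₀ = h/λ₀ = 1.4146e-22 kg·m/s
Δλ = λ_C(1 − cos 26°) = 0.2456 pm
λ' = 4.9295 pm → p' = h/λ' = 1.3442e-22 kg·m/s

The scattered photon makes angle θ = 26° with the incident direction, so by the law of cosines:
|p⃗_e|² = p₀² + p'² − 2p₀p'cos θ
|p⃗_e|² = (1.4146e-22)² + (1.3442e-22)² − 2·1.4146e-22·1.3442e-22·cos(26°)
|p⃗_e| = 6.2438e-23 kg·m/s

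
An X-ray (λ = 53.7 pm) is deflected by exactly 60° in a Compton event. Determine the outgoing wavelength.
54.9132 pm

Using the Compton formula: λ' = λ + λ_C(1 − cos θ)

For θ = 60°, cos θ = 1/2 (exact) = 0.5000, so:
1 − cos 60° = 1 − (1/2) = 0.5000

Δλ = λ_C × 0.5000 = 2.4263 × 0.5000 = 1.2132 pm

λ' = 53.7 + 1.2132 = 54.9132 pm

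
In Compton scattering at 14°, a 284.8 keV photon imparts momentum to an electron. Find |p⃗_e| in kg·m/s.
3.6878e-23 kg·m/s

The electron is initially at rest, so by conservation of momentum:
p⃗_e = p⃗₀ − p⃗'  (incident photon momentum minus scattered photon momentum)

Photon momentum magnitudes (p = h/λ = E/c):
λ₀ = hc/E₀ = 4.3534 pm → p₀ = h/λ₀ = 1.5221e-22 kg·m/s
Δλ = λ_C(1 − cos 14°) = 0.0721 pm
λ' = 4.4254 pm → p' = h/λ' = 1.4973e-22 kg·m/s

The scattered photon makes angle θ = 14° with the incident direction, so by the law of cosines:
|p⃗_e|² = p₀² + p'² − 2p₀p'cos θ
|p⃗_e|² = (1.5221e-22)² + (1.4973e-22)² − 2·1.5221e-22·1.4973e-22·cos(14°)
|p⃗_e| = 3.6878e-23 kg·m/s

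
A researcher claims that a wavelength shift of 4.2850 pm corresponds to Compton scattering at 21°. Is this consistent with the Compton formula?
No, inconsistent

Calculate the expected shift for θ = 21°:

Δλ_expected = λ_C(1 - cos(21°))
Δλ_expected = 2.4263 × (1 - cos(21°))
Δλ_expected = 2.4263 × 0.0664
Δλ_expected = 0.1612 pm

Given shift: 4.2850 pm
Expected shift: 0.1612 pm
Difference: 4.1238 pm

The values do not match. The given shift corresponds to θ ≈ 140.0°, not 21°.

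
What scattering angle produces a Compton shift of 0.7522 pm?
46.37°

From the Compton formula Δλ = λ_C(1 - cos θ), we can solve for θ:

cos θ = 1 - Δλ/λ_C

Given:
- Δλ = 0.7522 pm
- λ_C = h/(m_e·c) ≈ 2.42631024 pm

cos θ = 1 - 0.7522/2.42631024
cos θ = 1 - 0.310018
cos θ = 0.689982

θ = arccos(0.689982)
θ = 46.37°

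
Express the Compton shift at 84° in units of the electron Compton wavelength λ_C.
0.8955 λ_C

The Compton shift formula is:
Δλ = λ_C(1 - cos θ)

Dividing both sides by λ_C:
Δλ/λ_C = 1 - cos θ

For θ = 84°:
Δλ/λ_C = 1 - cos(84°)
Δλ/λ_C = 1 - 0.1045
Δλ/λ_C = 0.8955

This means the shift is 0.8955 × λ_C = 2.1727 pm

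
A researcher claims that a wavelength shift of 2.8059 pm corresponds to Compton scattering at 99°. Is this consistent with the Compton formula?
Yes, consistent

Calculate the expected shift for θ = 99°:

Δλ_expected = λ_C(1 - cos(99°))
Δλ_expected = 2.4263 × (1 - cos(99°))
Δλ_expected = 2.4263 × 1.1564
Δλ_expected = 2.8059 pm

Given shift: 2.8059 pm
Expected shift: 2.8059 pm
Difference: 0.0000 pm

The values match. This is consistent with Compton scattering at the stated angle.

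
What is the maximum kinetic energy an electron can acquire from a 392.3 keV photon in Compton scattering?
237.5724 keV

Maximum energy transfer occurs at θ = 180° (backscattering).

Initial photon: E₀ = 392.3 keV → λ₀ = 3.1604 pm

Maximum Compton shift (at 180°):
Δλ_max = 2λ_C = 2 × 2.4263 = 4.8526 pm

Final wavelength:
λ' = 3.1604 + 4.8526 = 8.0131 pm

Minimum photon energy (maximum energy to electron):
E'_min = hc/λ' = 154.7276 keV

Maximum electron kinetic energy:
K_max = E₀ - E'_min = 392.3000 - 154.7276 = 237.5724 keV

(Intermediate values are shown rounded; full precision is carried through to the final answer.)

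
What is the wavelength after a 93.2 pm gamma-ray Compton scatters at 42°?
93.8232 pm

Using the Compton scattering formula:
λ' = λ + Δλ = λ + λ_C(1 - cos θ)

Given:
- Initial wavelength λ = 93.2 pm
- Scattering angle θ = 42°
- Compton wavelength λ_C ≈ 2.4263 pm

Calculate the shift:
Δλ = 2.4263 × (1 - cos(42°))
Δλ = 2.4263 × 0.2569
Δλ = 0.6232 pm

Final wavelength:
λ' = 93.2 + 0.6232 = 93.8232 pm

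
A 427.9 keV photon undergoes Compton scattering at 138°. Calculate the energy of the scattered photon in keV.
173.9662 keV

First convert energy to wavelength:
λ = hc/E, with hc ≈ 1239.842 keV·pm (i.e. 1239.842 eV·nm)

For E = 427.9 keV = 427900 eV:
λ = 1239.842 keV·pm / 427.9 keV
λ = 2.8975 pm

Calculate the Compton shift:
Δλ = λ_C(1 - cos(138°)) = 2.4263 × 1.7431
Δλ = 4.2294 pm

Final wavelength:
λ' = 2.8975 + 4.2294 = 7.1269 pm

Final energy:
E' = hc/λ' = 1239.842 / 7.1269 = 173.9662 keV

(Intermediate values are shown rounded; full precision is carried through to the final answer.)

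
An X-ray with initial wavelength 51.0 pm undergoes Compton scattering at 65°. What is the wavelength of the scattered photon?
52.4009 pm

Using the Compton scattering formula:
λ' = λ + Δλ = λ + λ_C(1 - cos θ)

Given:
- Initial wavelength λ = 51.0 pm
- Scattering angle θ = 65°
- Compton wavelength λ_C ≈ 2.4263 pm

Calculate the shift:
Δλ = 2.4263 × (1 - cos(65°))
Δλ = 2.4263 × 0.5774
Δλ = 1.4009 pm

Final wavelength:
λ' = 51.0 + 1.4009 = 52.4009 pm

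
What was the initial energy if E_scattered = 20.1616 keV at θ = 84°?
20.9000 keV

Convert final energy to wavelength (hc ≈ 1239.842 keV·pm):
λ' = hc/E' = 1239.842 / 20.1616 = 61.4952 pm

Calculate the Compton shift:
Δλ = λ_C(1 - cos(84°))
Δλ = 2.4263 × (1 - cos(84°))
Δλ = 2.1727 pm

Initial wavelength:
λ = λ' - Δλ = 61.4952 - 2.1727 = 59.3225 pm

Initial energy:
E = hc/λ = 1239.842 / 59.3225 = 20.9000 keV

(Intermediate values are shown rounded; full precision is carried through to the final answer.)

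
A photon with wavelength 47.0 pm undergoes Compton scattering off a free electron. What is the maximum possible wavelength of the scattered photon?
51.8526 pm (at θ = 180°)

The Compton shift is Δλ = λ_C(1 − cos θ).

Since cos θ ranges from −1 to 1, the factor (1 − cos θ) ranges from 0 to 2; the maximum shift occurs at θ = 180° (backscattering):
Δλ_max = 2λ_C = 2 × 2.4263 pm = 4.8526 pm

Maximum scattered wavelength:
λ'_max = λ₀ + Δλ_max = 47.0 + 4.8526 = 51.8526 pm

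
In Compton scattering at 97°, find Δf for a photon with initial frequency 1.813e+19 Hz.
2.563e+18 Hz (decrease)

Convert frequency to wavelength (c = 299792458 m/s):
λ₀ = c/f₀ = 299792458/1.813e+19 = 1.6535712e-11 m = 16.5357 pm

Calculate Compton shift:
Δλ = λ_C(1 - cos(97°)) = 2.7220 pm

Final wavelength:
λ' = λ₀ + Δλ = 16.5357 + 2.7220 = 19.2577 pm

Final frequency:
f' = c/λ' = 299792458/1.9257715e-11 = 1.5567395e+19 Hz

Frequency shift (decrease):
Δf = f₀ - f' = 1.813e+19 - 1.5567395e+19 = 2.563e+18 Hz

(Intermediate values are shown rounded; full precision is carried through to the final answer.)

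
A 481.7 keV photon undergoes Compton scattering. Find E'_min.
166.9482 keV (at θ = 180°)

The scattered photon has minimum energy when its wavelength is maximum, i.e., when the Compton shift Δλ = λ_C(1 − cos θ) is maximum. This occurs at θ = 180° (backscattering), giving Δλ_max = 2λ_C = 4.8526 pm.

Initial wavelength: λ₀ = hc/E₀ = 2.5739 pm
Maximum final wavelength: λ'_max = λ₀ + 2λ_C = 2.5739 + 4.8526 = 7.4265 pm
Minimum final energy: E'_min = hc/λ'_max = 166.9482 keV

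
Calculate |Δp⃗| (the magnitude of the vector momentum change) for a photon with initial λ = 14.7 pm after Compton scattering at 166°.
7.8511e-23 kg·m/s

Photon momentum magnitude is p = h/λ.

Initial momentum:
p₀ = h/λ = 6.6261e-34/1.4700e-11 = 4.5075e-23 kg·m/s

After scattering:
λ' = λ + Δλ = 14.7 + 4.7805 = 19.4805 pm
p' = h/λ' = 6.6261e-34/1.9481e-11 = 3.4014e-23 kg·m/s

Momentum is a vector; the scattered photon's direction makes angle θ = 166° with the incident direction. The magnitude of the vector change Δp⃗ = p⃗₀ − p⃗' is found from the law of cosines:
|Δp⃗|² = p₀² + p'² − 2p₀p'cos θ
|Δp⃗|² = (4.5075e-23)² + (3.4014e-23)² − 2·4.5075e-23·3.4014e-23·cos(166°)
|Δp⃗| = 7.8511e-23 kg·m/s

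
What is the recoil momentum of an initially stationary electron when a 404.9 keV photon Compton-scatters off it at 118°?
2.7773e-22 kg·m/s

The electron is initially at rest, so by conservation of momentum:
p⃗_e = p⃗₀ − p⃗'  (incident photon momentum minus scattered photon momentum)

Photon momentum magnitudes (p = h/λ = E/c):
λ₀ = hc/E₀ = 3.0621 pm → p₀ = h/λ₀ = 2.1639e-22 kg·m/s
Δλ = λ_C(1 − cos 118°) = 3.5654 pm
λ' = 6.6275 pm → p' = h/λ' = 9.9979e-23 kg·m/s

The scattered photon makes angle θ = 118° with the incident direction, so by the law of cosines:
|p⃗_e|² = p₀² + p'² − 2p₀p'cos θ
|p⃗_e|² = (2.1639e-22)² + (9.9979e-23)² − 2·2.1639e-22·9.9979e-23·cos(118°)
|p⃗_e| = 2.7773e-22 kg·m/s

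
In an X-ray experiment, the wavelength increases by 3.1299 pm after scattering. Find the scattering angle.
106.86°

From the Compton formula Δλ = λ_C(1 - cos θ), we can solve for θ:

cos θ = 1 - Δλ/λ_C

Given:
- Δλ = 3.1299 pm
- λ_C = h/(m_e·c) ≈ 2.42631024 pm

cos θ = 1 - 3.1299/2.42631024
cos θ = 1 - 1.289983
cos θ = -0.289983

θ = arccos(-0.289983)
θ = 106.86°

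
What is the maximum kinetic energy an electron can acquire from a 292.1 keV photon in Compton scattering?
155.8117 keV

Maximum energy transfer occurs at θ = 180° (backscattering).

Initial photon: E₀ = 292.1 keV → λ₀ = 4.2446 pm

Maximum Compton shift (at 180°):
Δλ_max = 2λ_C = 2 × 2.4263 = 4.8526 pm

Final wavelength:
λ' = 4.2446 + 4.8526 = 9.0972 pm

Minimum photon energy (maximum energy to electron):
E'_min = hc/λ' = 136.2883 keV

Maximum electron kinetic energy:
K_max = E₀ - E'_min = 292.1000 - 136.2883 = 155.8117 keV

(Intermediate values are shown rounded; full precision is carried through to the final answer.)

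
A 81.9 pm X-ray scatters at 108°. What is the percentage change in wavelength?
3.8780%

Calculate the Compton shift:
Δλ = λ_C(1 - cos(108°))
Δλ = 2.4263 × (1 - cos(108°))
Δλ = 2.4263 × 1.3090
Δλ = 3.1761 pm

Percentage change:
(Δλ/λ₀) × 100 = (3.1761/81.9) × 100
= 3.8780%

(Intermediate values are shown rounded; full precision is carried through to the final answer.)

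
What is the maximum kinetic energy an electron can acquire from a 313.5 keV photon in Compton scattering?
172.7282 keV

Maximum energy transfer occurs at θ = 180° (backscattering).

Initial photon: E₀ = 313.5 keV → λ₀ = 3.9548 pm

Maximum Compton shift (at 180°):
Δλ_max = 2λ_C = 2 × 2.4263 = 4.8526 pm

Final wavelength:
λ' = 3.9548 + 4.8526 = 8.8075 pm

Minimum photon energy (maximum energy to electron):
E'_min = hc/λ' = 140.7718 keV

Maximum electron kinetic energy:
K_max = E₀ - E'_min = 313.5000 - 140.7718 = 172.7282 keV

(Intermediate values are shown rounded; full precision is carried through to the final answer.)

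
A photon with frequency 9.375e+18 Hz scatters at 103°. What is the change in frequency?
7.972e+17 Hz (decrease)

Convert frequency to wavelength (c = 299792458 m/s):
λ₀ = c/f₀ = 299792458/9.375e+18 = 3.1977862e-11 m = 31.9779 pm

Calculate Compton shift:
Δλ = λ_C(1 - cos(103°)) = 2.9721 pm

Final wavelength:
λ' = λ₀ + Δλ = 31.9779 + 2.9721 = 34.9500 pm

Final frequency:
f' = c/λ' = 299792458/3.4949973e-11 = 8.5777592e+18 Hz

Frequency shift (decrease):
Δf = f₀ - f' = 9.375e+18 - 8.5777592e+18 = 7.972e+17 Hz

(Intermediate values are shown rounded; full precision is carried through to the final answer.)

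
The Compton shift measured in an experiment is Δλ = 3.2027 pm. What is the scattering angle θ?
108.66°

From the Compton formula Δλ = λ_C(1 - cos θ), we can solve for θ:

cos θ = 1 - Δλ/λ_C

Given:
- Δλ = 3.2027 pm
- λ_C = h/(m_e·c) ≈ 2.42631024 pm

cos θ = 1 - 3.2027/2.42631024
cos θ = 1 - 1.319988
cos θ = -0.319988

θ = arccos(-0.319988)
θ = 108.66°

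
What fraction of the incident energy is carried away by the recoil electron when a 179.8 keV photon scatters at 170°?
0.4112 (or 41.12%)

Calculate initial and final photon energies:

Initial: E₀ = 179.8 keV → λ₀ = 6.8957 pm
Compton shift: Δλ = 4.8158 pm
Final wavelength: λ' = 11.7114 pm
Final energy: E' = 105.8660 keV

Fractional energy loss:
(E₀ - E')/E₀ = (179.8000 - 105.8660)/179.8000
= 73.9340/179.8000
= 0.4112
= 41.12%

(Intermediate values are shown rounded; full precision is carried through to the final answer.)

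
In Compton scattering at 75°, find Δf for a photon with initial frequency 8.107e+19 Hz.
2.653e+19 Hz (decrease)

Convert frequency to wavelength (c = 299792458 m/s):
λ₀ = c/f₀ = 299792458/8.107e+19 = 3.6979457e-12 m = 3.6979 pm

Calculate Compton shift:
Δλ = λ_C(1 - cos(75°)) = 1.7983 pm

Final wavelength:
λ' = λ₀ + Δλ = 3.6979 + 1.7983 = 5.4963 pm

Final frequency:
f' = c/λ' = 299792458/5.4962806e-12 = 5.4544605e+19 Hz

Frequency shift (decrease):
Δf = f₀ - f' = 8.107e+19 - 5.4544605e+19 = 2.653e+19 Hz

(Intermediate values are shown rounded; full precision is carried through to the final answer.)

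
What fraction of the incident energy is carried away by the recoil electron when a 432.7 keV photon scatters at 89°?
0.4541 (or 45.41%)

Calculate initial and final photon energies:

Initial: E₀ = 432.7 keV → λ₀ = 2.8654 pm
Compton shift: Δλ = 2.3840 pm
Final wavelength: λ' = 5.2493 pm
Final energy: E' = 236.1907 keV

Fractional energy loss:
(E₀ - E')/E₀ = (432.7000 - 236.1907)/432.7000
= 196.5093/432.7000
= 0.4541
= 45.41%

(Intermediate values are shown rounded; full precision is carried through to the final answer.)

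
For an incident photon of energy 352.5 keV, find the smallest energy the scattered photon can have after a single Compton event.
148.1310 keV (at θ = 180°)

The scattered photon has minimum energy when its wavelength is maximum, i.e., when the Compton shift Δλ = λ_C(1 − cos θ) is maximum. This occurs at θ = 180° (backscattering), giving Δλ_max = 2λ_C = 4.8526 pm.

Initial wavelength: λ₀ = hc/E₀ = 3.5173 pm
Maximum final wavelength: λ'_max = λ₀ + 2λ_C = 3.5173 + 4.8526 = 8.3699 pm
Minimum final energy: E'_min = hc/λ'_max = 148.1310 keV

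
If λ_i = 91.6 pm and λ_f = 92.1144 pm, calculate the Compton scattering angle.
38.00°

First find the wavelength shift:
Δλ = λ' - λ = 92.1144 - 91.6 = 0.5144 pm

Using Δλ = λ_C(1 - cos θ), with λ_C = h/(m_e·c) ≈ 2.42631024 pm:
cos θ = 1 - Δλ/λ_C
cos θ = 1 - 0.5144/2.42631024
cos θ = 0.787991

θ = arccos(0.787991)
θ = 38.00°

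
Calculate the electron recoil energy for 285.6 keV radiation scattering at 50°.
47.5301 keV

By energy conservation: K_e = E_initial - E_final

First find the scattered photon energy:
Initial wavelength: λ = hc/E = 4.3412 pm
Compton shift: Δλ = λ_C(1 - cos(50°)) = 0.8667 pm
Final wavelength: λ' = 4.3412 + 0.8667 = 5.2079 pm
Final photon energy: E' = hc/λ' = 238.0699 keV

Electron kinetic energy:
K_e = E - E' = 285.6000 - 238.0699 = 47.5301 keV

(Intermediate values are shown rounded; full precision is carried through to the final answer.)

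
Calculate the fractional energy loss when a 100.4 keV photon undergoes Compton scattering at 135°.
0.2512 (or 25.12%)

Calculate initial and final photon energies:

Initial: E₀ = 100.4 keV → λ₀ = 12.3490 pm
Compton shift: Δλ = 4.1420 pm
Final wavelength: λ' = 16.4910 pm
Final energy: E' = 75.1830 keV

Fractional energy loss:
(E₀ - E')/E₀ = (100.4000 - 75.1830)/100.4000
= 25.2170/100.4000
= 0.2512
= 25.12%

(Intermediate values are shown rounded; full precision is carried through to the final answer.)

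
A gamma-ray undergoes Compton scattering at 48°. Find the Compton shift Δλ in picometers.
0.8028 pm

Using the Compton scattering formula:
Δλ = λ_C(1 - cos θ)

where λ_C = h/(m_e·c) ≈ 2.4263 pm is the Compton wavelength of an electron.

For θ = 48°:
cos(48°) = 0.6691
1 - cos(48°) = 0.3309

Δλ = 2.4263 × 0.3309
Δλ = 0.8028 pm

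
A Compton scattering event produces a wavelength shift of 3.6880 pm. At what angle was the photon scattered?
121.33°

From the Compton formula Δλ = λ_C(1 - cos θ), we can solve for θ:

cos θ = 1 - Δλ/λ_C

Given:
- Δλ = 3.6880 pm
- λ_C = h/(m_e·c) ≈ 2.42631024 pm

cos θ = 1 - 3.6880/2.42631024
cos θ = 1 - 1.520003
cos θ = -0.520003

θ = arccos(-0.520003)
θ = 121.33°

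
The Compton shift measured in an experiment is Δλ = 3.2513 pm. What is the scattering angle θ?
109.88°

From the Compton formula Δλ = λ_C(1 - cos θ), we can solve for θ:

cos θ = 1 - Δλ/λ_C

Given:
- Δλ = 3.2513 pm
- λ_C = h/(m_e·c) ≈ 2.42631024 pm

cos θ = 1 - 3.2513/2.42631024
cos θ = 1 - 1.340018
cos θ = -0.340018

θ = arccos(-0.340018)
θ = 109.88°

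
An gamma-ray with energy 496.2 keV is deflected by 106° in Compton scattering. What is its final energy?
221.6471 keV

First convert energy to wavelength:
λ = hc/E, with hc ≈ 1239.842 keV·pm (i.e. 1239.842 eV·nm)

For E = 496.2 keV = 496200 eV:
λ = 1239.842 keV·pm / 496.2 keV
λ = 2.4987 pm

Calculate the Compton shift:
Δλ = λ_C(1 - cos(106°)) = 2.4263 × 1.2756
Δλ = 3.0951 pm

Final wavelength:
λ' = 2.4987 + 3.0951 = 5.5938 pm

Final energy:
E' = hc/λ' = 1239.842 / 5.5938 = 221.6471 keV

(Intermediate values are shown rounded; full precision is carried through to the final answer.)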